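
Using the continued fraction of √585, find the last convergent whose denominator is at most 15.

√585 = [24; 5, 2, 1, 4, 1, 2, 5, 48, …] (period length 8).
Convergents:
  p_0/q_0 = 24/1
  p_1/q_1 = 121/5
  p_2/q_2 = 266/11
  p_3/q_3 = 387/16
q_2 = 11 ≤ 15 < 16 = q_3, so the answer is 266/11.

266/11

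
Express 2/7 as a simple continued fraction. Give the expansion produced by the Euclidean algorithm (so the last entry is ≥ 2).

[0; 3, 2]

2 = 0×7 + 2
7 = 3×2 + 1
2 = 2×1 + 0  (stop)
So 2/7 = [0; 3, 2].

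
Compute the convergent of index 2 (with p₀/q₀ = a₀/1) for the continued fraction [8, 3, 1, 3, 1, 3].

Using pₖ = aₖpₖ₋₁ + pₖ₋₂, qₖ = aₖqₖ₋₁ + qₖ₋₂ (with p₋₁=1, p₋₂=0, q₋₁=0, q₋₂=1):
  k=0: a=8, p=8, q=1
  k=1: a=3, p=25, q=3
  k=2: a=1, p=33, q=4

33/4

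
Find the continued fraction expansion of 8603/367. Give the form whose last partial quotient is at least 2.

8603 = 23*367 + 162
367 = 2*162 + 43
162 = 3*43 + 33
43 = 1*33 + 10
33 = 3*10 + 3
10 = 3*3 + 1
3 = 3*1 + 0  (stop)
So 8603/367 = [23; 2, 3, 1, 3, 3, 3].

[23; 2, 3, 1, 3, 3, 3]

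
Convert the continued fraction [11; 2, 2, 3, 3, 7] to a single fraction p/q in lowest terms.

4667/409

Using pₖ = aₖpₖ₋₁ + pₖ₋₂ and qₖ = aₖqₖ₋₁ + qₖ₋₂:
  k=0: a=11, p=11, q=1
  k=1: a=2, p=23, q=2
  k=2: a=2, p=57, q=5
  k=3: a=3, p=194, q=17
  k=4: a=3, p=639, q=56
  k=5: a=7, p=4667, q=409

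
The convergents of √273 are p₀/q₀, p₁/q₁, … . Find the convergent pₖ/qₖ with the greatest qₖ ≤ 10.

√273 = [16; 1, 1, 10, 1, 1, 32, …] (period length 6).
Convergents:
  p_0/q_0 = 16/1
  p_1/q_1 = 17/1
  p_2/q_2 = 33/2
  p_3/q_3 = 347/21
q_2 = 2 ≤ 10 < 21 = q_3, so the answer is 33/2.

33/2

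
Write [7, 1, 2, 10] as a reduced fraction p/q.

238/31

Fold from the inside: start with 10/1.
  2 + 1/10 = 21/10
  1 + 10/21 = 31/21
  7 + 21/31 = 238/31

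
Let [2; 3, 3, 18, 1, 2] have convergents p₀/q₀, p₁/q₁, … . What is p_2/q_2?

23/10

Using pₖ = aₖpₖ₋₁ + pₖ₋₂, qₖ = aₖqₖ₋₁ + qₖ₋₂ (with p₋₁=1, p₋₂=0, q₋₁=0, q₋₂=1):
  k=0: a=2, p=2, q=1
  k=1: a=3, p=7, q=3
  k=2: a=3, p=23, q=10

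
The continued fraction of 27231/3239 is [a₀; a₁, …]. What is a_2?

27231 = 8·3239 + 1319   →  a_0 = 8
3239 = 2·1319 + 601   →  a_1 = 2
1319 = 2·601 + 117   →  a_2 = 2

2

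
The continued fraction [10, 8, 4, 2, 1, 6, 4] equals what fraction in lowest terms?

Using pₖ = aₖpₖ₋₁ + pₖ₋₂ and qₖ = aₖqₖ₋₁ + qₖ₋₂:
  k=0: a=10, p=10, q=1
  k=1: a=8, p=81, q=8
  k=2: a=4, p=334, q=33
  k=3: a=2, p=749, q=74
  k=4: a=1, p=1083, q=107
  k=5: a=6, p=7247, q=716
  k=6: a=4, p=30071, q=2971

30071/2971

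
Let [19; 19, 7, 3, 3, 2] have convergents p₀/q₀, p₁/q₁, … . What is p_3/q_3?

Using pₖ = aₖpₖ₋₁ + pₖ₋₂, qₖ = aₖqₖ₋₁ + qₖ₋₂ (with p₋₁=1, p₋₂=0, q₋₁=0, q₋₂=1):
  k=0: a=19, p=19, q=1
  k=1: a=19, p=362, q=19
  k=2: a=7, p=2553, q=134
  k=3: a=3, p=8021, q=421

8021/421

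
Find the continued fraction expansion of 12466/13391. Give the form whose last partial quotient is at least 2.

[0; 1, 13, 2, 10, 3, 1, 10]

12466 = 0×13391 + 12466
13391 = 1×12466 + 925
12466 = 13×925 + 441
925 = 2×441 + 43
441 = 10×43 + 11
43 = 3×11 + 10
11 = 1×10 + 1
10 = 10×1 + 0  (stop)
So 12466/13391 = [0; 1, 13, 2, 10, 3, 1, 10].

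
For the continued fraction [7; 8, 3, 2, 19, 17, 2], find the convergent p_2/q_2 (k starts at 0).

178/25

Using pₖ = aₖpₖ₋₁ + pₖ₋₂, qₖ = aₖqₖ₋₁ + qₖ₋₂ (with p₋₁=1, p₋₂=0, q₋₁=0, q₋₂=1):
  k=0: a=7, p=7, q=1
  k=1: a=8, p=57, q=8
  k=2: a=3, p=178, q=25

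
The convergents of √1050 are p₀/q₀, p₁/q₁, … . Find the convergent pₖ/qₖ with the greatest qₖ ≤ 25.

√1050 = [32; 2, 2, 10, 2, 2, 64, …] (period length 6).
Convergents:
  p_0/q_0 = 32/1
  p_1/q_1 = 65/2
  p_2/q_2 = 162/5
  p_3/q_3 = 1685/52
q_2 = 5 ≤ 25 < 52 = q_3, so the answer is 162/5.

162/5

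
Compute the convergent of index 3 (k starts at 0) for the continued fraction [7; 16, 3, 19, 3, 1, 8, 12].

6687/947

Using pₖ = aₖpₖ₋₁ + pₖ₋₂, qₖ = aₖqₖ₋₁ + qₖ₋₂ (with p₋₁=1, p₋₂=0, q₋₁=0, q₋₂=1):
  k=0: a=7, p=7, q=1
  k=1: a=16, p=113, q=16
  k=2: a=3, p=346, q=49
  k=3: a=19, p=6687, q=947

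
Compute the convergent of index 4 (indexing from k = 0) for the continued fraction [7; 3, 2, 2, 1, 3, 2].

Using pₖ = aₖpₖ₋₁ + pₖ₋₂, qₖ = aₖqₖ₋₁ + qₖ₋₂ (with p₋₁=1, p₋₂=0, q₋₁=0, q₋₂=1):
  k=0: a=7, p=7, q=1
  k=1: a=3, p=22, q=3
  k=2: a=2, p=51, q=7
  k=3: a=2, p=124, q=17
  k=4: a=1, p=175, q=24

175/24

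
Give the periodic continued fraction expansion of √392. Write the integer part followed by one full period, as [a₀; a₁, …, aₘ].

[19; 1, 3, 1, 38]

a₀ = ⌊√392⌋ = 19.
With m₀=0, d₀=1 and mₖ₊₁ = dₖaₖ − mₖ, dₖ₊₁ = (n − mₖ₊₁²)/dₖ, aₖ₊₁ = ⌊(a₀+mₖ₊₁)/dₖ₊₁⌋:
  k=1: m=19, d=31, a=1
  k=2: m=12, d=8, a=3
  k=3: m=12, d=31, a=1
  k=4: m=19, d=1, a=38
d=1 and a=2a₀=38 at k=4, so the next step gives (m, d) = (19, 31) again — its k=1 value — and the period has length 4.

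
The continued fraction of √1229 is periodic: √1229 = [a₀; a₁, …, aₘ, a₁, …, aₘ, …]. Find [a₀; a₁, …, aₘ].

a₀ = ⌊√1229⌋ = 35.
With m₀=0, d₀=1 and mₖ₊₁ = dₖaₖ − mₖ, dₖ₊₁ = (n − mₖ₊₁²)/dₖ, aₖ₊₁ = ⌊(a₀+mₖ₊₁)/dₖ₊₁⌋:
  k=1: m=35, d=4, a=17
  k=2: m=33, d=35, a=1
  k=3: m=2, d=35, a=1
  k=4: m=33, d=4, a=17
  k=5: m=35, d=1, a=70
d=1 and a=2a₀=70 at k=5, so the next step gives (m, d) = (35, 4) again — its k=1 value — and the period has length 5.

[35; 17, 1, 1, 17, 70]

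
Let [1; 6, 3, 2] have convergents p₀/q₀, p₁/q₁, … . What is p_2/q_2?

22/19

Using pₖ = aₖpₖ₋₁ + pₖ₋₂, qₖ = aₖqₖ₋₁ + qₖ₋₂ (with p₋₁=1, p₋₂=0, q₋₁=0, q₋₂=1):
  k=0: a=1, p=1, q=1
  k=1: a=6, p=7, q=6
  k=2: a=3, p=22, q=19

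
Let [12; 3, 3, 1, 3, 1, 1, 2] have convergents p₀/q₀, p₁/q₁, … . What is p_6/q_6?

1366/111

Using pₖ = aₖpₖ₋₁ + pₖ₋₂, qₖ = aₖqₖ₋₁ + qₖ₋₂ (with p₋₁=1, p₋₂=0, q₋₁=0, q₋₂=1):
  k=0: a=12, p=12, q=1
  k=1: a=3, p=37, q=3
  k=2: a=3, p=123, q=10
  k=3: a=1, p=160, q=13
  k=4: a=3, p=603, q=49
  k=5: a=1, p=763, q=62
  k=6: a=1, p=1366, q=111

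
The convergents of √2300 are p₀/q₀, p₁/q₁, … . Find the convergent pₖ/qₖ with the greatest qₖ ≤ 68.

1151/24

√2300 = [47; 1, 22, 1, 94, …] (period length 4).
Convergents:
  p_0/q_0 = 47/1
  p_1/q_1 = 48/1
  p_2/q_2 = 1103/23
  p_3/q_3 = 1151/24
  p_4/q_4 = 109297/2279
q_3 = 24 ≤ 68 < 2279 = q_4, so the answer is 1151/24.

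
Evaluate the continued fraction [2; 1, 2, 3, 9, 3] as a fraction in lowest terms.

780/289

Using pₖ = aₖpₖ₋₁ + pₖ₋₂ and qₖ = aₖqₖ₋₁ + qₖ₋₂:
  k=0: a=2, p=2, q=1
  k=1: a=1, p=3, q=1
  k=2: a=2, p=8, q=3
  k=3: a=3, p=27, q=10
  k=4: a=9, p=251, q=93
  k=5: a=3, p=780, q=289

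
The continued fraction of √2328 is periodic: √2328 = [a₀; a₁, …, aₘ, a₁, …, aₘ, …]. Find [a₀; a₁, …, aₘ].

a₀ = ⌊√2328⌋ = 48.
With m₀=0, d₀=1 and mₖ₊₁ = dₖaₖ − mₖ, dₖ₊₁ = (n − mₖ₊₁²)/dₖ, aₖ₊₁ = ⌊(a₀+mₖ₊₁)/dₖ₊₁⌋:
  k=1: m=48, d=24, a=4
  k=2: m=48, d=1, a=96
d=1 and a=2a₀=96 at k=2, so the next step gives (m, d) = (48, 24) again — its k=1 value — and the period has length 2.

[48; 4, 96]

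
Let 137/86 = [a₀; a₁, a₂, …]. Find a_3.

137 = 1·86 + 51   →  a_0 = 1
86 = 1·51 + 35   →  a_1 = 1
51 = 1·35 + 16   →  a_2 = 1
35 = 2·16 + 3   →  a_3 = 2

2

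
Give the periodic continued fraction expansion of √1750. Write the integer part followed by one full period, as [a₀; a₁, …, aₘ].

[41; 1, 4, 1, 82]

a₀ = ⌊√1750⌋ = 41.
With m₀=0, d₀=1 and mₖ₊₁ = dₖaₖ − mₖ, dₖ₊₁ = (n − mₖ₊₁²)/dₖ, aₖ₊₁ = ⌊(a₀+mₖ₊₁)/dₖ₊₁⌋:
  k=1: m=41, d=69, a=1
  k=2: m=28, d=14, a=4
  k=3: m=28, d=69, a=1
  k=4: m=41, d=1, a=82
d=1 and a=2a₀=82 at k=4, so the next step gives (m, d) = (41, 69) again — its k=1 value — and the period has length 4.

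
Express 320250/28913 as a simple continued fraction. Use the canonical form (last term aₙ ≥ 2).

[11; 13, 9, 1, 16, 13]

320250 = 11*28913 + 2207
28913 = 13*2207 + 222
2207 = 9*222 + 209
222 = 1*209 + 13
209 = 16*13 + 1
13 = 13*1 + 0  (stop)
So 320250/28913 = [11; 13, 9, 1, 16, 13].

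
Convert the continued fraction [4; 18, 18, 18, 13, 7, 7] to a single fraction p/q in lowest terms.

15700529/3871526

Using pₖ = aₖpₖ₋₁ + pₖ₋₂ and qₖ = aₖqₖ₋₁ + qₖ₋₂:
  k=0: a=4, p=4, q=1
  k=1: a=18, p=73, q=18
  k=2: a=18, p=1318, q=325
  k=3: a=18, p=23797, q=5868
  k=4: a=13, p=310679, q=76609
  k=5: a=7, p=2198550, q=542131
  k=6: a=7, p=15700529, q=3871526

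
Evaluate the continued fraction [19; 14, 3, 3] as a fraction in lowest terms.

2727/143

Using pₖ = aₖpₖ₋₁ + pₖ₋₂ and qₖ = aₖqₖ₋₁ + qₖ₋₂:
  k=0: a=19, p=19, q=1
  k=1: a=14, p=267, q=14
  k=2: a=3, p=820, q=43
  k=3: a=3, p=2727, q=143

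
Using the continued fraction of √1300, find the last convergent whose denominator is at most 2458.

46764/1297

√1300 = [36; 18, 72, …] (period length 2).
Convergents:
  p_0/q_0 = 36/1
  p_1/q_1 = 649/18
  p_2/q_2 = 46764/1297
  p_3/q_3 = 842401/23364
q_2 = 1297 ≤ 2458 < 23364 = q_3, so the answer is 46764/1297.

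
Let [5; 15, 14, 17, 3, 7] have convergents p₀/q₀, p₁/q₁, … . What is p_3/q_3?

Using pₖ = aₖpₖ₋₁ + pₖ₋₂, qₖ = aₖqₖ₋₁ + qₖ₋₂ (with p₋₁=1, p₋₂=0, q₋₁=0, q₋₂=1):
  k=0: a=5, p=5, q=1
  k=1: a=15, p=76, q=15
  k=2: a=14, p=1069, q=211
  k=3: a=17, p=18249, q=3602

18249/3602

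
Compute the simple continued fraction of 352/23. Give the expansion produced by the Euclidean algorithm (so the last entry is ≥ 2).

[15; 3, 3, 2]

352 = 15*23 + 7
23 = 3*7 + 2
7 = 3*2 + 1
2 = 2*1 + 0  (stop)
So 352/23 = [15; 3, 3, 2].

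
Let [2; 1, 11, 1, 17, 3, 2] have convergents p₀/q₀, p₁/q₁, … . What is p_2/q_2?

35/12

Using pₖ = aₖpₖ₋₁ + pₖ₋₂, qₖ = aₖqₖ₋₁ + qₖ₋₂ (with p₋₁=1, p₋₂=0, q₋₁=0, q₋₂=1):
  k=0: a=2, p=2, q=1
  k=1: a=1, p=3, q=1
  k=2: a=11, p=35, q=12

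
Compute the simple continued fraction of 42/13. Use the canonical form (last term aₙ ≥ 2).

42 = 3·13 + 3
13 = 4·3 + 1
3 = 3·1 + 0  (stop)
So 42/13 = [3; 4, 3].

[3; 4, 3]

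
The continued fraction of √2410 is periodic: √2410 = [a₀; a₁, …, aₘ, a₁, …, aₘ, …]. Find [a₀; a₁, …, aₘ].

[49; 10, 1, 8, 1, 10, 98]

a₀ = ⌊√2410⌋ = 49.
With m₀=0, d₀=1 and mₖ₊₁ = dₖaₖ − mₖ, dₖ₊₁ = (n − mₖ₊₁²)/dₖ, aₖ₊₁ = ⌊(a₀+mₖ₊₁)/dₖ₊₁⌋:
  k=1: m=49, d=9, a=10
  k=2: m=41, d=81, a=1
  k=3: m=40, d=10, a=8
  k=4: m=40, d=81, a=1
  k=5: m=41, d=9, a=10
  k=6: m=49, d=1, a=98
d=1 and a=2a₀=98 at k=6, so the next step gives (m, d) = (49, 9) again — its k=1 value — and the period has length 6.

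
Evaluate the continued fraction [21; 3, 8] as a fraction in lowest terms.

533/25

Fold from the inside: start with 8/1.
  3 + 1/8 = 25/8
  21 + 8/25 = 533/25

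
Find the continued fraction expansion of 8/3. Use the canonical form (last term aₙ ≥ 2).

[2; 1, 2]

8 = 2·3 + 2
3 = 1·2 + 1
2 = 2·1 + 0  (stop)
So 8/3 = [2; 1, 2].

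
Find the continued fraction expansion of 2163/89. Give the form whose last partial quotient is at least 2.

[24; 3, 3, 2, 1, 2]

2163 = 24·89 + 27
89 = 3·27 + 8
27 = 3·8 + 3
8 = 2·3 + 2
3 = 1·2 + 1
2 = 2·1 + 0  (stop)
So 2163/89 = [24; 3, 3, 2, 1, 2].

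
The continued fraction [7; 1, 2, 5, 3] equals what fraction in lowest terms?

Using pₖ = aₖpₖ₋₁ + pₖ₋₂ and qₖ = aₖqₖ₋₁ + qₖ₋₂:
  k=0: a=7, p=7, q=1
  k=1: a=1, p=8, q=1
  k=2: a=2, p=23, q=3
  k=3: a=5, p=123, q=16
  k=4: a=3, p=392, q=51

392/51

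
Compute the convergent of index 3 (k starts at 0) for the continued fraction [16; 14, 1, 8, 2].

2153/134

Using pₖ = aₖpₖ₋₁ + pₖ₋₂, qₖ = aₖqₖ₋₁ + qₖ₋₂ (with p₋₁=1, p₋₂=0, q₋₁=0, q₋₂=1):
  k=0: a=16, p=16, q=1
  k=1: a=14, p=225, q=14
  k=2: a=1, p=241, q=15
  k=3: a=8, p=2153, q=134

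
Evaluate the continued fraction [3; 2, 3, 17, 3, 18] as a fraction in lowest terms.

Using pₖ = aₖpₖ₋₁ + pₖ₋₂ and qₖ = aₖqₖ₋₁ + qₖ₋₂:
  k=0: a=3, p=3, q=1
  k=1: a=2, p=7, q=2
  k=2: a=3, p=24, q=7
  k=3: a=17, p=415, q=121
  k=4: a=3, p=1269, q=370
  k=5: a=18, p=23257, q=6781

23257/6781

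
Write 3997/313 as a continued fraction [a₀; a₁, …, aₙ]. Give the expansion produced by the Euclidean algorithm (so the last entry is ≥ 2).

[12; 1, 3, 2, 1, 7, 3]

3997 = 12×313 + 241
313 = 1×241 + 72
241 = 3×72 + 25
72 = 2×25 + 22
25 = 1×22 + 3
22 = 7×3 + 1
3 = 3×1 + 0  (stop)
So 3997/313 = [12; 1, 3, 2, 1, 7, 3].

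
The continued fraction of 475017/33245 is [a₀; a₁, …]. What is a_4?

475017 = 14·33245 + 9587   →  a_0 = 14
33245 = 3·9587 + 4484   →  a_1 = 3
9587 = 2·4484 + 619   →  a_2 = 2
4484 = 7·619 + 151   →  a_3 = 7
619 = 4·151 + 15   →  a_4 = 4

4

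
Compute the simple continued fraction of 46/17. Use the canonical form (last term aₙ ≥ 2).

46 = 2×17 + 12
17 = 1×12 + 5
12 = 2×5 + 2
5 = 2×2 + 1
2 = 2×1 + 0  (stop)
So 46/17 = [2; 1, 2, 2, 2].

[2; 1, 2, 2, 2]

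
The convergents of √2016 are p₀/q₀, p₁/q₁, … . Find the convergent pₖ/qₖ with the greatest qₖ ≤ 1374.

√2016 = [44; 1, 8, 1, 88, …] (period length 4).
Convergents:
  p_0/q_0 = 44/1
  p_1/q_1 = 45/1
  p_2/q_2 = 404/9
  p_3/q_3 = 449/10
  p_4/q_4 = 39916/889
  p_5/q_5 = 40365/899
  p_6/q_6 = 362836/8081
q_5 = 899 ≤ 1374 < 8081 = q_6, so the answer is 40365/899.

40365/899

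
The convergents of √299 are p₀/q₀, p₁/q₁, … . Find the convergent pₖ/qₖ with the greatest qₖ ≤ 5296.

√299 = [17; 3, 2, 3, 34, …] (period length 4).
Convergents:
  p_0/q_0 = 17/1
  p_1/q_1 = 52/3
  p_2/q_2 = 121/7
  p_3/q_3 = 415/24
  p_4/q_4 = 14231/823
  p_5/q_5 = 43108/2493
  p_6/q_6 = 100447/5809
q_5 = 2493 ≤ 5296 < 5809 = q_6, so the answer is 43108/2493.

43108/2493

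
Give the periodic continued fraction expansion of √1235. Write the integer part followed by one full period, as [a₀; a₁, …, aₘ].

a₀ = ⌊√1235⌋ = 35.
With m₀=0, d₀=1 and mₖ₊₁ = dₖaₖ − mₖ, dₖ₊₁ = (n − mₖ₊₁²)/dₖ, aₖ₊₁ = ⌊(a₀+mₖ₊₁)/dₖ₊₁⌋:
  k=1: m=35, d=10, a=7
  k=2: m=35, d=1, a=70
d=1 and a=2a₀=70 at k=2, so the next step gives (m, d) = (35, 10) again — its k=1 value — and the period has length 2.

[35; 7, 70]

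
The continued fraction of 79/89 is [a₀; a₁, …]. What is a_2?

7

79 = 0·89 + 79   →  a_0 = 0
89 = 1·79 + 10   →  a_1 = 1
79 = 7·10 + 9   →  a_2 = 7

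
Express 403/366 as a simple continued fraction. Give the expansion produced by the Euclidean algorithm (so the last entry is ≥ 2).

403 = 1×366 + 37
366 = 9×37 + 33
37 = 1×33 + 4
33 = 8×4 + 1
4 = 4×1 + 0  (stop)
So 403/366 = [1; 9, 1, 8, 4].

[1; 9, 1, 8, 4]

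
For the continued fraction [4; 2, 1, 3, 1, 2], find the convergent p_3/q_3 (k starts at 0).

48/11

Using pₖ = aₖpₖ₋₁ + pₖ₋₂, qₖ = aₖqₖ₋₁ + qₖ₋₂ (with p₋₁=1, p₋₂=0, q₋₁=0, q₋₂=1):
  k=0: a=4, p=4, q=1
  k=1: a=2, p=9, q=2
  k=2: a=1, p=13, q=3
  k=3: a=3, p=48, q=11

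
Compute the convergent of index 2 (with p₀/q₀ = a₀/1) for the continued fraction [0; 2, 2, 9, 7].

2/5

Using pₖ = aₖpₖ₋₁ + pₖ₋₂, qₖ = aₖqₖ₋₁ + qₖ₋₂ (with p₋₁=1, p₋₂=0, q₋₁=0, q₋₂=1):
  k=0: a=0, p=0, q=1
  k=1: a=2, p=1, q=2
  k=2: a=2, p=2, q=5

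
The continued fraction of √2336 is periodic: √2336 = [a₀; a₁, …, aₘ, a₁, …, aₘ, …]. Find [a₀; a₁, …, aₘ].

a₀ = ⌊√2336⌋ = 48.
With m₀=0, d₀=1 and mₖ₊₁ = dₖaₖ − mₖ, dₖ₊₁ = (n − mₖ₊₁²)/dₖ, aₖ₊₁ = ⌊(a₀+mₖ₊₁)/dₖ₊₁⌋:
  k=1: m=48, d=32, a=3
  k=2: m=48, d=1, a=96
d=1 and a=2a₀=96 at k=2, so the next step gives (m, d) = (48, 32) again — its k=1 value — and the period has length 2.

[48; 3, 96]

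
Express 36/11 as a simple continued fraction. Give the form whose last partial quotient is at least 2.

36 = 3×11 + 3
11 = 3×3 + 2
3 = 1×2 + 1
2 = 2×1 + 0  (stop)
So 36/11 = [3; 3, 1, 2].

[3; 3, 1, 2]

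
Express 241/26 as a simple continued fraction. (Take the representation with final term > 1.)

[9; 3, 1, 2, 2]

241 = 9*26 + 7
26 = 3*7 + 5
7 = 1*5 + 2
5 = 2*2 + 1
2 = 2*1 + 0  (stop)
So 241/26 = [9; 3, 1, 2, 2].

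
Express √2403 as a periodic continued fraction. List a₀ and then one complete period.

[49; 49, 98]

a₀ = ⌊√2403⌋ = 49.
With m₀=0, d₀=1 and mₖ₊₁ = dₖaₖ − mₖ, dₖ₊₁ = (n − mₖ₊₁²)/dₖ, aₖ₊₁ = ⌊(a₀+mₖ₊₁)/dₖ₊₁⌋:
  k=1: m=49, d=2, a=49
  k=2: m=49, d=1, a=98
d=1 and a=2a₀=98 at k=2, so the next step gives (m, d) = (49, 2) again — its k=1 value — and the period has length 2.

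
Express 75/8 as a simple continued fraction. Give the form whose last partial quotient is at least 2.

75 = 9×8 + 3
8 = 2×3 + 2
3 = 1×2 + 1
2 = 2×1 + 0  (stop)
So 75/8 = [9; 2, 1, 2].

[9; 2, 1, 2]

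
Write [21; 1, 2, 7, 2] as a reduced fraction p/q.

Using pₖ = aₖpₖ₋₁ + pₖ₋₂ and qₖ = aₖqₖ₋₁ + qₖ₋₂:
  k=0: a=21, p=21, q=1
  k=1: a=1, p=22, q=1
  k=2: a=2, p=65, q=3
  k=3: a=7, p=477, q=22
  k=4: a=2, p=1019, q=47

1019/47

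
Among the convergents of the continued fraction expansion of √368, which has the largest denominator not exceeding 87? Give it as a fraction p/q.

1151/60

√368 = [19; 5, 2, 5, 38, …] (period length 4).
Convergents:
  p_0/q_0 = 19/1
  p_1/q_1 = 96/5
  p_2/q_2 = 211/11
  p_3/q_3 = 1151/60
  p_4/q_4 = 43949/2291
q_3 = 60 ≤ 87 < 2291 = q_4, so the answer is 1151/60.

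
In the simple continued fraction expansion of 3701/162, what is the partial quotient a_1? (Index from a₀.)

1

3701 = 22·162 + 137   →  a_0 = 22
162 = 1·137 + 25   →  a_1 = 1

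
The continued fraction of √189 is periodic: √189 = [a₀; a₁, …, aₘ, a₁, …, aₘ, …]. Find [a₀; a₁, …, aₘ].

a₀ = ⌊√189⌋ = 13.
With m₀=0, d₀=1 and mₖ₊₁ = dₖaₖ − mₖ, dₖ₊₁ = (n − mₖ₊₁²)/dₖ, aₖ₊₁ = ⌊(a₀+mₖ₊₁)/dₖ₊₁⌋:
  k=1: m=13, d=20, a=1
  k=2: m=7, d=7, a=2
  k=3: m=7, d=20, a=1
  k=4: m=13, d=1, a=26
d=1 and a=2a₀=26 at k=4, so the next step gives (m, d) = (13, 20) again — its k=1 value — and the period has length 4.

[13; 1, 2, 1, 26]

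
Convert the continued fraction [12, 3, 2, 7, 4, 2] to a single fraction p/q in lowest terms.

5923/482

Using pₖ = aₖpₖ₋₁ + pₖ₋₂ and qₖ = aₖqₖ₋₁ + qₖ₋₂:
  k=0: a=12, p=12, q=1
  k=1: a=3, p=37, q=3
  k=2: a=2, p=86, q=7
  k=3: a=7, p=639, q=52
  k=4: a=4, p=2642, q=215
  k=5: a=2, p=5923, q=482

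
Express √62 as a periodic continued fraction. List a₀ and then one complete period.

a₀ = ⌊√62⌋ = 7.
With m₀=0, d₀=1 and mₖ₊₁ = dₖaₖ − mₖ, dₖ₊₁ = (n − mₖ₊₁²)/dₖ, aₖ₊₁ = ⌊(a₀+mₖ₊₁)/dₖ₊₁⌋:
  k=1: m=7, d=13, a=1
  k=2: m=6, d=2, a=6
  k=3: m=6, d=13, a=1
  k=4: m=7, d=1, a=14
d=1 and a=2a₀=14 at k=4, so the next step gives (m, d) = (7, 13) again — its k=1 value — and the period has length 4.

[7; 1, 6, 1, 14]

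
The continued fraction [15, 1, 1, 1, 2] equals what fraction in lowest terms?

125/8

Using pₖ = aₖpₖ₋₁ + pₖ₋₂ and qₖ = aₖqₖ₋₁ + qₖ₋₂:
  k=0: a=15, p=15, q=1
  k=1: a=1, p=16, q=1
  k=2: a=1, p=31, q=2
  k=3: a=1, p=47, q=3
  k=4: a=2, p=125, q=8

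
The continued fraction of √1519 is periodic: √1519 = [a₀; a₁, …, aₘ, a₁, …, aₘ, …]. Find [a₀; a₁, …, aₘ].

[38; 1, 37, 1, 76]

a₀ = ⌊√1519⌋ = 38.
With m₀=0, d₀=1 and mₖ₊₁ = dₖaₖ − mₖ, dₖ₊₁ = (n − mₖ₊₁²)/dₖ, aₖ₊₁ = ⌊(a₀+mₖ₊₁)/dₖ₊₁⌋:
  k=1: m=38, d=75, a=1
  k=2: m=37, d=2, a=37
  k=3: m=37, d=75, a=1
  k=4: m=38, d=1, a=76
d=1 and a=2a₀=76 at k=4, so the next step gives (m, d) = (38, 75) again — its k=1 value — and the period has length 4.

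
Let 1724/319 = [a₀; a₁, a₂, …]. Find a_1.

1724 = 5·319 + 129   →  a_0 = 5
319 = 2·129 + 61   →  a_1 = 2

2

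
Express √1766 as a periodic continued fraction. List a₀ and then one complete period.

a₀ = ⌊√1766⌋ = 42.
With m₀=0, d₀=1 and mₖ₊₁ = dₖaₖ − mₖ, dₖ₊₁ = (n − mₖ₊₁²)/dₖ, aₖ₊₁ = ⌊(a₀+mₖ₊₁)/dₖ₊₁⌋:
  k=1: m=42, d=2, a=42
  k=2: m=42, d=1, a=84
d=1 and a=2a₀=84 at k=2, so the next step gives (m, d) = (42, 2) again — its k=1 value — and the period has length 2.

[42; 42, 84]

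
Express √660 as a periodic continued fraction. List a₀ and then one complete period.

[25; 1, 2, 4, 2, 1, 50]

a₀ = ⌊√660⌋ = 25.
With m₀=0, d₀=1 and mₖ₊₁ = dₖaₖ − mₖ, dₖ₊₁ = (n − mₖ₊₁²)/dₖ, aₖ₊₁ = ⌊(a₀+mₖ₊₁)/dₖ₊₁⌋:
  k=1: m=25, d=35, a=1
  k=2: m=10, d=16, a=2
  k=3: m=22, d=11, a=4
  k=4: m=22, d=16, a=2
  k=5: m=10, d=35, a=1
  k=6: m=25, d=1, a=50
d=1 and a=2a₀=50 at k=6, so the next step gives (m, d) = (25, 35) again — its k=1 value — and the period has length 6.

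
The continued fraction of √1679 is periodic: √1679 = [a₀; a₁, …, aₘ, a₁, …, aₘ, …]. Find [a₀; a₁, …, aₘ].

a₀ = ⌊√1679⌋ = 40.

[40; 1, 39, 1, 80]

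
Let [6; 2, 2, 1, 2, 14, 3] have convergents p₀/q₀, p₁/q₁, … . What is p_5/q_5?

1753/273

Using pₖ = aₖpₖ₋₁ + pₖ₋₂, qₖ = aₖqₖ₋₁ + qₖ₋₂ (with p₋₁=1, p₋₂=0, q₋₁=0, q₋₂=1):
  k=0: a=6, p=6, q=1
  k=1: a=2, p=13, q=2
  k=2: a=2, p=32, q=5
  k=3: a=1, p=45, q=7
  k=4: a=2, p=122, q=19
  k=5: a=14, p=1753, q=273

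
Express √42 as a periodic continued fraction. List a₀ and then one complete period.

a₀ = ⌊√42⌋ = 6.

[6; 2, 12]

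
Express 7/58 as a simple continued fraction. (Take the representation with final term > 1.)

[0; 8, 3, 2]

7 = 0*58 + 7
58 = 8*7 + 2
7 = 3*2 + 1
2 = 2*1 + 0  (stop)
So 7/58 = [0; 8, 3, 2].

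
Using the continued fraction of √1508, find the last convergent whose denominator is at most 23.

√1508 = [38; 1, 4, 1, 76, …] (period length 4).
Convergents:
  p_0/q_0 = 38/1
  p_1/q_1 = 39/1
  p_2/q_2 = 194/5
  p_3/q_3 = 233/6
  p_4/q_4 = 17902/461
q_3 = 6 ≤ 23 < 461 = q_4, so the answer is 233/6.

233/6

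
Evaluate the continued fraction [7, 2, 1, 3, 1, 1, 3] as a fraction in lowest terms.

655/89

Using pₖ = aₖpₖ₋₁ + pₖ₋₂ and qₖ = aₖqₖ₋₁ + qₖ₋₂:
  k=0: a=7, p=7, q=1
  k=1: a=2, p=15, q=2
  k=2: a=1, p=22, q=3
  k=3: a=3, p=81, q=11
  k=4: a=1, p=103, q=14
  k=5: a=1, p=184, q=25
  k=6: a=3, p=655, q=89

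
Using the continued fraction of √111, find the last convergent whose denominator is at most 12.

21/2

√111 = [10; 1, 1, 6, 1, 1, 20, …] (period length 6).
Convergents:
  p_0/q_0 = 10/1
  p_1/q_1 = 11/1
  p_2/q_2 = 21/2
  p_3/q_3 = 137/13
q_2 = 2 ≤ 12 < 13 = q_3, so the answer is 21/2.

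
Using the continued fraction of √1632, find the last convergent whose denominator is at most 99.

√1632 = [40; 2, 1, 1, 19, 1, 1, 2, 80, …] (period length 8).
Convergents:
  p_0/q_0 = 40/1
  p_1/q_1 = 81/2
  p_2/q_2 = 121/3
  p_3/q_3 = 202/5
  p_4/q_4 = 3959/98
  p_5/q_5 = 4161/103
q_4 = 98 ≤ 99 < 103 = q_5, so the answer is 3959/98.

3959/98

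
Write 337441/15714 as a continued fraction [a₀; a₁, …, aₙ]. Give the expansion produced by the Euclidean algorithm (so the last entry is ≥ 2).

[21; 2, 9, 12, 4, 5, 3]

337441 = 21·15714 + 7447
15714 = 2·7447 + 820
7447 = 9·820 + 67
820 = 12·67 + 16
67 = 4·16 + 3
16 = 5·3 + 1
3 = 3·1 + 0  (stop)
So 337441/15714 = [21; 2, 9, 12, 4, 5, 3].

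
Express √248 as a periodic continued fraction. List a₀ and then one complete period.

[15; 1, 2, 1, 30]

a₀ = ⌊√248⌋ = 15.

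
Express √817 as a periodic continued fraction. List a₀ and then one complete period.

a₀ = ⌊√817⌋ = 28.
With m₀=0, d₀=1 and mₖ₊₁ = dₖaₖ − mₖ, dₖ₊₁ = (n − mₖ₊₁²)/dₖ, aₖ₊₁ = ⌊(a₀+mₖ₊₁)/dₖ₊₁⌋:
  k=1: m=28, d=33, a=1
  k=2: m=5, d=24, a=1
  k=3: m=19, d=19, a=2
  k=4: m=19, d=24, a=1
  k=5: m=5, d=33, a=1
  k=6: m=28, d=1, a=56
d=1 and a=2a₀=56 at k=6, so the next step gives (m, d) = (28, 33) again — its k=1 value — and the period has length 6.

[28; 1, 1, 2, 1, 1, 56]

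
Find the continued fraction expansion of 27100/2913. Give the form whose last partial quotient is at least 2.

27100 = 9×2913 + 883
2913 = 3×883 + 264
883 = 3×264 + 91
264 = 2×91 + 82
91 = 1×82 + 9
82 = 9×9 + 1
9 = 9×1 + 0  (stop)
So 27100/2913 = [9; 3, 3, 2, 1, 9, 9].

[9; 3, 3, 2, 1, 9, 9]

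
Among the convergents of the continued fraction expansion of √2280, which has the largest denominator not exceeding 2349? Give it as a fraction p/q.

72961/1528

√2280 = [47; 1, 2, 1, 94, …] (period length 4).
Convergents:
  p_0/q_0 = 47/1
  p_1/q_1 = 48/1
  p_2/q_2 = 143/3
  p_3/q_3 = 191/4
  p_4/q_4 = 18097/379
  p_5/q_5 = 18288/383
  p_6/q_6 = 54673/1145
  p_7/q_7 = 72961/1528
  p_8/q_8 = 6913007/144777
q_7 = 1528 ≤ 2349 < 144777 = q_8, so the answer is 72961/1528.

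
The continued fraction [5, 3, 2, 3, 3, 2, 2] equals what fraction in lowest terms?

2344/443

Fold from the inside: start with 2/1.
  2 + 1/2 = 5/2
  3 + 2/5 = 17/5
  3 + 5/17 = 56/17
  2 + 17/56 = 129/56
  3 + 56/129 = 443/129
  5 + 129/443 = 2344/443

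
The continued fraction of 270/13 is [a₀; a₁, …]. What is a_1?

270 = 20·13 + 10   →  a_0 = 20
13 = 1·10 + 3   →  a_1 = 1

1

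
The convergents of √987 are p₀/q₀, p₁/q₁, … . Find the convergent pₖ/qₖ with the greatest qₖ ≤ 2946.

47439/1510

√987 = [31; 2, 2, 2, 62, …] (period length 4).
Convergents:
  p_0/q_0 = 31/1
  p_1/q_1 = 63/2
  p_2/q_2 = 157/5
  p_3/q_3 = 377/12
  p_4/q_4 = 23531/749
  p_5/q_5 = 47439/1510
  p_6/q_6 = 118409/3769
q_5 = 1510 ≤ 2946 < 3769 = q_6, so the answer is 47439/1510.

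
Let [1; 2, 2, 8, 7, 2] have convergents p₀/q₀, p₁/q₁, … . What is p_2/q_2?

Using pₖ = aₖpₖ₋₁ + pₖ₋₂, qₖ = aₖqₖ₋₁ + qₖ₋₂ (with p₋₁=1, p₋₂=0, q₋₁=0, q₋₂=1):
  k=0: a=1, p=1, q=1
  k=1: a=2, p=3, q=2
  k=2: a=2, p=7, q=5

7/5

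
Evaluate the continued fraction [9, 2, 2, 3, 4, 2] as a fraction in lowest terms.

Fold from the inside: start with 2/1.
  4 + 1/2 = 9/2
  3 + 2/9 = 29/9
  2 + 9/29 = 67/29
  2 + 29/67 = 163/67
  9 + 67/163 = 1534/163

1534/163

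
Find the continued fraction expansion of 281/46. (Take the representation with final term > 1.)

[6; 9, 5]

281 = 6·46 + 5
46 = 9·5 + 1
5 = 5·1 + 0  (stop)
So 281/46 = [6; 9, 5].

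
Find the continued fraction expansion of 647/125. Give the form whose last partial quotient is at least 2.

647 = 5·125 + 22
125 = 5·22 + 15
22 = 1·15 + 7
15 = 2·7 + 1
7 = 7·1 + 0  (stop)
So 647/125 = [5; 5, 1, 2, 7].

[5; 5, 1, 2, 7]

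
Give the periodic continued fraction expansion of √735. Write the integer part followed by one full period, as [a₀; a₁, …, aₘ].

a₀ = ⌊√735⌋ = 27.
With m₀=0, d₀=1 and mₖ₊₁ = dₖaₖ − mₖ, dₖ₊₁ = (n − mₖ₊₁²)/dₖ, aₖ₊₁ = ⌊(a₀+mₖ₊₁)/dₖ₊₁⌋:
  k=1: m=27, d=6, a=9
  k=2: m=27, d=1, a=54
d=1 and a=2a₀=54 at k=2, so the next step gives (m, d) = (27, 6) again — its k=1 value — and the period has length 2.

[27; 9, 54]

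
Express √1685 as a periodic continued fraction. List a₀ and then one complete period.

[41; 20, 1, 1, 20, 82]

a₀ = ⌊√1685⌋ = 41.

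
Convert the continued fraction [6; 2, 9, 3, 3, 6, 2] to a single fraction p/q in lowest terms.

17261/2666

Using pₖ = aₖpₖ₋₁ + pₖ₋₂ and qₖ = aₖqₖ₋₁ + qₖ₋₂:
  k=0: a=6, p=6, q=1
  k=1: a=2, p=13, q=2
  k=2: a=9, p=123, q=19
  k=3: a=3, p=382, q=59
  k=4: a=3, p=1269, q=196
  k=5: a=6, p=7996, q=1235
  k=6: a=2, p=17261, q=2666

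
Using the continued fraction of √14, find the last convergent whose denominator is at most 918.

3027/809

√14 = [3; 1, 2, 1, 6, …] (period length 4).
Convergents:
  p_0/q_0 = 3/1
  p_1/q_1 = 4/1
  p_2/q_2 = 11/3
  p_3/q_3 = 15/4
  p_4/q_4 = 101/27
  p_5/q_5 = 116/31
  p_6/q_6 = 333/89
  p_7/q_7 = 449/120
  p_8/q_8 = 3027/809
  p_9/q_9 = 3476/929
q_8 = 809 ≤ 918 < 929 = q_9, so the answer is 3027/809.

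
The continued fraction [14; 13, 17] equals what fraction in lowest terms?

3125/222

Using pₖ = aₖpₖ₋₁ + pₖ₋₂ and qₖ = aₖqₖ₋₁ + qₖ₋₂:
  k=0: a=14, p=14, q=1
  k=1: a=13, p=183, q=13
  k=2: a=17, p=3125, q=222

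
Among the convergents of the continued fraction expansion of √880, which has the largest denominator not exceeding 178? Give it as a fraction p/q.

5221/176

√880 = [29; 1, 1, 1, 58, …] (period length 4).
Convergents:
  p_0/q_0 = 29/1
  p_1/q_1 = 30/1
  p_2/q_2 = 59/2
  p_3/q_3 = 89/3
  p_4/q_4 = 5221/176
  p_5/q_5 = 5310/179
q_4 = 176 ≤ 178 < 179 = q_5, so the answer is 5221/176.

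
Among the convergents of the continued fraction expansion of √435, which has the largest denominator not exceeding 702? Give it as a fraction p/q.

√435 = [20; 1, 5, 1, 40, …] (period length 4).
Convergents:
  p_0/q_0 = 20/1
  p_1/q_1 = 21/1
  p_2/q_2 = 125/6
  p_3/q_3 = 146/7
  p_4/q_4 = 5965/286
  p_5/q_5 = 6111/293
  p_6/q_6 = 36520/1751
q_5 = 293 ≤ 702 < 1751 = q_6, so the answer is 6111/293.

6111/293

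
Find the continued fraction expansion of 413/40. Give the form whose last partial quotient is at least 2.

[10; 3, 13]

413 = 10·40 + 13
40 = 3·13 + 1
13 = 13·1 + 0  (stop)
So 413/40 = [10; 3, 13].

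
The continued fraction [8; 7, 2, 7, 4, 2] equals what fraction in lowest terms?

8443/1038

Using pₖ = aₖpₖ₋₁ + pₖ₋₂ and qₖ = aₖqₖ₋₁ + qₖ₋₂:
  k=0: a=8, p=8, q=1
  k=1: a=7, p=57, q=7
  k=2: a=2, p=122, q=15
  k=3: a=7, p=911, q=112
  k=4: a=4, p=3766, q=463
  k=5: a=2, p=8443, q=1038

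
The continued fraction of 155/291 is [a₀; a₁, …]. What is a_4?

6

155 = 0·291 + 155   →  a_0 = 0
291 = 1·155 + 136   →  a_1 = 1
155 = 1·136 + 19   →  a_2 = 1
136 = 7·19 + 3   →  a_3 = 7
19 = 6·3 + 1   →  a_4 = 6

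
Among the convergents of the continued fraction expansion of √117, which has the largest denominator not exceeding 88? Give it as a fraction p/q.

√117 = [10; 1, 4, 2, 4, 1, 20, …] (period length 6).
Convergents:
  p_0/q_0 = 10/1
  p_1/q_1 = 11/1
  p_2/q_2 = 54/5
  p_3/q_3 = 119/11
  p_4/q_4 = 530/49
  p_5/q_5 = 649/60
  p_6/q_6 = 13510/1249
q_5 = 60 ≤ 88 < 1249 = q_6, so the answer is 649/60.

649/60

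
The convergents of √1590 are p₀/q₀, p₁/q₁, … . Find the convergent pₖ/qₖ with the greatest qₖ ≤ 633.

√1590 = [39; 1, 6, 1, 78, …] (period length 4).
Convergents:
  p_0/q_0 = 39/1
  p_1/q_1 = 40/1
  p_2/q_2 = 279/7
  p_3/q_3 = 319/8
  p_4/q_4 = 25161/631
  p_5/q_5 = 25480/639
q_4 = 631 ≤ 633 < 639 = q_5, so the answer is 25161/631.

25161/631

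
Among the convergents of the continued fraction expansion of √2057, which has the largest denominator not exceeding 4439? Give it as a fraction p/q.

196701/4337

√2057 = [45; 2, 1, 4, 1, 2, 90, …] (period length 6).
Convergents:
  p_0/q_0 = 45/1
  p_1/q_1 = 91/2
  p_2/q_2 = 136/3
  p_3/q_3 = 635/14
  p_4/q_4 = 771/17
  p_5/q_5 = 2177/48
  p_6/q_6 = 196701/4337
  p_7/q_7 = 395579/8722
q_6 = 4337 ≤ 4439 < 8722 = q_7, so the answer is 196701/4337.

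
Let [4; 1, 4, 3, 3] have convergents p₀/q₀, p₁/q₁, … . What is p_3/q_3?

77/16

Using pₖ = aₖpₖ₋₁ + pₖ₋₂, qₖ = aₖqₖ₋₁ + qₖ₋₂ (with p₋₁=1, p₋₂=0, q₋₁=0, q₋₂=1):
  k=0: a=4, p=4, q=1
  k=1: a=1, p=5, q=1
  k=2: a=4, p=24, q=5
  k=3: a=3, p=77, q=16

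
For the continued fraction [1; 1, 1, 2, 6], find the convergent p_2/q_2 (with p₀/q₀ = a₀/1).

Using pₖ = aₖpₖ₋₁ + pₖ₋₂, qₖ = aₖqₖ₋₁ + qₖ₋₂ (with p₋₁=1, p₋₂=0, q₋₁=0, q₋₂=1):
  k=0: a=1, p=1, q=1
  k=1: a=1, p=2, q=1
  k=2: a=1, p=3, q=2

3/2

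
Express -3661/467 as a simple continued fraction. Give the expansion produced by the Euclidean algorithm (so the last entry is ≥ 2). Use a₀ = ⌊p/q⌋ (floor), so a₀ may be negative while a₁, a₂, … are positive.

[-8; 6, 4, 2, 2, 3]

-3661 = -8*467 + 75
467 = 6*75 + 17
75 = 4*17 + 7
17 = 2*7 + 3
7 = 2*3 + 1
3 = 3*1 + 0  (stop)
So -3661/467 = [-8; 6, 4, 2, 2, 3].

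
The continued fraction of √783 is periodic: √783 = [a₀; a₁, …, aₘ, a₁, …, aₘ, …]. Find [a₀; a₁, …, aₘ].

[27; 1, 54]

a₀ = ⌊√783⌋ = 27.
With m₀=0, d₀=1 and mₖ₊₁ = dₖaₖ − mₖ, dₖ₊₁ = (n − mₖ₊₁²)/dₖ, aₖ₊₁ = ⌊(a₀+mₖ₊₁)/dₖ₊₁⌋:
  k=1: m=27, d=54, a=1
  k=2: m=27, d=1, a=54
d=1 and a=2a₀=54 at k=2, so the next step gives (m, d) = (27, 54) again — its k=1 value — and the period has length 2.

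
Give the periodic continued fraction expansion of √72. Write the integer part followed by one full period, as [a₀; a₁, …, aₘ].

[8; 2, 16]

a₀ = ⌊√72⌋ = 8.
With m₀=0, d₀=1 and mₖ₊₁ = dₖaₖ − mₖ, dₖ₊₁ = (n − mₖ₊₁²)/dₖ, aₖ₊₁ = ⌊(a₀+mₖ₊₁)/dₖ₊₁⌋:
  k=1: m=8, d=8, a=2
  k=2: m=8, d=1, a=16
d=1 and a=2a₀=16 at k=2, so the next step gives (m, d) = (8, 8) again — its k=1 value — and the period has length 2.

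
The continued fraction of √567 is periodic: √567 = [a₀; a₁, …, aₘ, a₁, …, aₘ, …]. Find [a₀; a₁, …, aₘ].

[23; 1, 4, 3, 4, 1, 46]

a₀ = ⌊√567⌋ = 23.
With m₀=0, d₀=1 and mₖ₊₁ = dₖaₖ − mₖ, dₖ₊₁ = (n − mₖ₊₁²)/dₖ, aₖ₊₁ = ⌊(a₀+mₖ₊₁)/dₖ₊₁⌋:
  k=1: m=23, d=38, a=1
  k=2: m=15, d=9, a=4
  k=3: m=21, d=14, a=3
  k=4: m=21, d=9, a=4
  k=5: m=15, d=38, a=1
  k=6: m=23, d=1, a=46
d=1 and a=2a₀=46 at k=6, so the next step gives (m, d) = (23, 38) again — its k=1 value — and the period has length 6.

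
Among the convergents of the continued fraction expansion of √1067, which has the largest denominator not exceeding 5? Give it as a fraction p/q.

98/3

√1067 = [32; 1, 1, 1, 64, …] (period length 4).
Convergents:
  p_0/q_0 = 32/1
  p_1/q_1 = 33/1
  p_2/q_2 = 65/2
  p_3/q_3 = 98/3
  p_4/q_4 = 6337/194
q_3 = 3 ≤ 5 < 194 = q_4, so the answer is 98/3.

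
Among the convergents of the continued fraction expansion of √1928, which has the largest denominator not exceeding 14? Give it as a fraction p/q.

483/11

√1928 = [43; 1, 9, 1, 86, …] (period length 4).
Convergents:
  p_0/q_0 = 43/1
  p_1/q_1 = 44/1
  p_2/q_2 = 439/10
  p_3/q_3 = 483/11
  p_4/q_4 = 41977/956
q_3 = 11 ≤ 14 < 956 = q_4, so the answer is 483/11.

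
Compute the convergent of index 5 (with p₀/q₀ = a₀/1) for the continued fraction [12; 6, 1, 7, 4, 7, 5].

19967/1644

Using pₖ = aₖpₖ₋₁ + pₖ₋₂, qₖ = aₖqₖ₋₁ + qₖ₋₂ (with p₋₁=1, p₋₂=0, q₋₁=0, q₋₂=1):
  k=0: a=12, p=12, q=1
  k=1: a=6, p=73, q=6
  k=2: a=1, p=85, q=7
  k=3: a=7, p=668, q=55
  k=4: a=4, p=2757, q=227
  k=5: a=7, p=19967, q=1644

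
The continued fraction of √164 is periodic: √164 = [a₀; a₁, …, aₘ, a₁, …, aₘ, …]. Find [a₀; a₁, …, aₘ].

a₀ = ⌊√164⌋ = 12.
With m₀=0, d₀=1 and mₖ₊₁ = dₖaₖ − mₖ, dₖ₊₁ = (n − mₖ₊₁²)/dₖ, aₖ₊₁ = ⌊(a₀+mₖ₊₁)/dₖ₊₁⌋:
  k=1: m=12, d=20, a=1
  k=2: m=8, d=5, a=4
  k=3: m=12, d=4, a=6
  k=4: m=12, d=5, a=4
  k=5: m=8, d=20, a=1
  k=6: m=12, d=1, a=24
d=1 and a=2a₀=24 at k=6, so the next step gives (m, d) = (12, 20) again — its k=1 value — and the period has length 6.

[12; 1, 4, 6, 4, 1, 24]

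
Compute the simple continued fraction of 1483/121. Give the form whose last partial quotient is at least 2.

[12; 3, 1, 9, 3]

1483 = 12×121 + 31
121 = 3×31 + 28
31 = 1×28 + 3
28 = 9×3 + 1
3 = 3×1 + 0  (stop)
So 1483/121 = [12; 3, 1, 9, 3].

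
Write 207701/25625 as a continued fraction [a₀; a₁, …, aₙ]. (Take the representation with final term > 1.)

[8; 9, 2, 19, 13, 1, 4]

207701 = 8·25625 + 2701
25625 = 9·2701 + 1316
2701 = 2·1316 + 69
1316 = 19·69 + 5
69 = 13·5 + 4
5 = 1·4 + 1
4 = 4·1 + 0  (stop)
So 207701/25625 = [8; 9, 2, 19, 13, 1, 4].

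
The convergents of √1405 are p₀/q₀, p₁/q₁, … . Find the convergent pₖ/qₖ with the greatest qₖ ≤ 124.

√1405 = [37; 2, 14, 2, 74, …] (period length 4).
Convergents:
  p_0/q_0 = 37/1
  p_1/q_1 = 75/2
  p_2/q_2 = 1087/29
  p_3/q_3 = 2249/60
  p_4/q_4 = 167513/4469
q_3 = 60 ≤ 124 < 4469 = q_4, so the answer is 2249/60.

2249/60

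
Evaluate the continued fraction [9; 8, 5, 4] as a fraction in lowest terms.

1569/172

Using pₖ = aₖpₖ₋₁ + pₖ₋₂ and qₖ = aₖqₖ₋₁ + qₖ₋₂:
  k=0: a=9, p=9, q=1
  k=1: a=8, p=73, q=8
  k=2: a=5, p=374, q=41
  k=3: a=4, p=1569, q=172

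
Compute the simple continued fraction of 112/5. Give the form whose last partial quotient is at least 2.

112 = 22·5 + 2
5 = 2·2 + 1
2 = 2·1 + 0  (stop)
So 112/5 = [22; 2, 2].

[22; 2, 2]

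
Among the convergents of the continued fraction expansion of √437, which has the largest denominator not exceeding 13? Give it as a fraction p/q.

209/10

√437 = [20; 1, 9, 2, 9, 1, 40, …] (period length 6).
Convergents:
  p_0/q_0 = 20/1
  p_1/q_1 = 21/1
  p_2/q_2 = 209/10
  p_3/q_3 = 439/21
q_2 = 10 ≤ 13 < 21 = q_3, so the answer is 209/10.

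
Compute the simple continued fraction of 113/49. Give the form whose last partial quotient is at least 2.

[2; 3, 3, 1, 3]

113 = 2·49 + 15
49 = 3·15 + 4
15 = 3·4 + 3
4 = 1·3 + 1
3 = 3·1 + 0  (stop)
So 113/49 = [2; 3, 3, 1, 3].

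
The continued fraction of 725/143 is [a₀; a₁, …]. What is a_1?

725 = 5·143 + 10   →  a_0 = 5
143 = 14·10 + 3   →  a_1 = 14

14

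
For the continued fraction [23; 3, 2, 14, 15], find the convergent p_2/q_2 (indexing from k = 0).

Using pₖ = aₖpₖ₋₁ + pₖ₋₂, qₖ = aₖqₖ₋₁ + qₖ₋₂ (with p₋₁=1, p₋₂=0, q₋₁=0, q₋₂=1):
  k=0: a=23, p=23, q=1
  k=1: a=3, p=70, q=3
  k=2: a=2, p=163, q=7

163/7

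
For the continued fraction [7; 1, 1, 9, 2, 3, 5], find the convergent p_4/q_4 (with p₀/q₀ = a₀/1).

301/40

Using pₖ = aₖpₖ₋₁ + pₖ₋₂, qₖ = aₖqₖ₋₁ + qₖ₋₂ (with p₋₁=1, p₋₂=0, q₋₁=0, q₋₂=1):
  k=0: a=7, p=7, q=1
  k=1: a=1, p=8, q=1
  k=2: a=1, p=15, q=2
  k=3: a=9, p=143, q=19
  k=4: a=2, p=301, q=40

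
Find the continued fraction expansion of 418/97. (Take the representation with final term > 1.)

[4; 3, 4, 3, 2]

418 = 4*97 + 30
97 = 3*30 + 7
30 = 4*7 + 2
7 = 3*2 + 1
2 = 2*1 + 0  (stop)
So 418/97 = [4; 3, 4, 3, 2].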